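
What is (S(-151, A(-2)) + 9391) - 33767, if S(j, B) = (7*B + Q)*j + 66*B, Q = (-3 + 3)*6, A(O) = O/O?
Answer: -25367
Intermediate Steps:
A(O) = 1
Q = 0 (Q = 0*6 = 0)
S(j, B) = 66*B + 7*B*j (S(j, B) = (7*B + 0)*j + 66*B = (7*B)*j + 66*B = 7*B*j + 66*B = 66*B + 7*B*j)
(S(-151, A(-2)) + 9391) - 33767 = (1*(66 + 7*(-151)) + 9391) - 33767 = (1*(66 - 1057) + 9391) - 33767 = (1*(-991) + 9391) - 33767 = (-991 + 9391) - 33767 = 8400 - 33767 = -25367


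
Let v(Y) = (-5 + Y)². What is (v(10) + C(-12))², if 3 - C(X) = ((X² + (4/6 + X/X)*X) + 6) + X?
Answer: 8100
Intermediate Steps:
C(X) = -3 - X² - 8*X/3 (C(X) = 3 - (((X² + (4/6 + X/X)*X) + 6) + X) = 3 - (((X² + (4*(⅙) + 1)*X) + 6) + X) = 3 - (((X² + (⅔ + 1)*X) + 6) + X) = 3 - (((X² + 5*X/3) + 6) + X) = 3 - ((6 + X² + 5*X/3) + X) = 3 - (6 + X² + 8*X/3) = 3 + (-6 - X² - 8*X/3) = -3 - X² - 8*X/3)
(v(10) + C(-12))² = ((-5 + 10)² + (-3 - 1*(-12)² - 8/3*(-12)))² = (5² + (-3 - 1*144 + 32))² = (25 + (-3 - 144 + 32))² = (25 - 115)² = (-90)² = 8100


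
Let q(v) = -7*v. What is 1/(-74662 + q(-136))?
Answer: -1/73710 ≈ -1.3567e-5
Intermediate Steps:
1/(-74662 + q(-136)) = 1/(-74662 - 7*(-136)) = 1/(-74662 + 952) = 1/(-73710) = -1/73710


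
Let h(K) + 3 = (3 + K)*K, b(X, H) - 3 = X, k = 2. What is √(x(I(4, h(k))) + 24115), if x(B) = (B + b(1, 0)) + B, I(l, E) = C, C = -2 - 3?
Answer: √24109 ≈ 155.27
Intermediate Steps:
b(X, H) = 3 + X
h(K) = -3 + K*(3 + K) (h(K) = -3 + (3 + K)*K = -3 + K*(3 + K))
C = -5
I(l, E) = -5
x(B) = 4 + 2*B (x(B) = (B + (3 + 1)) + B = (B + 4) + B = (4 + B) + B = 4 + 2*B)
√(x(I(4, h(k))) + 24115) = √((4 + 2*(-5)) + 24115) = √((4 - 10) + 24115) = √(-6 + 24115) = √24109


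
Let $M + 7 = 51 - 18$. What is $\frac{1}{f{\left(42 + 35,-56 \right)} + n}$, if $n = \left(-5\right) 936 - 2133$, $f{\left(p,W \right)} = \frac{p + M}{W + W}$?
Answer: $- \frac{112}{763159} \approx -0.00014676$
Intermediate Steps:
$M = 26$ ($M = -7 + \left(51 - 18\right) = -7 + 33 = 26$)
$f{\left(p,W \right)} = \frac{26 + p}{2 W}$ ($f{\left(p,W \right)} = \frac{p + 26}{W + W} = \frac{26 + p}{2 W}$)
$n = -6813$ ($n = -4680 - 2133 = -6813$)
$\frac{1}{f{\left(42 + 35,-56 \right)} + n} = \frac{1}{\frac{26 + \left(42 + 35\right)}{2 \left(-56\right)} - 6813} = \frac{1}{\frac{1}{2} \left(- \frac{1}{56}\right) \left(26 + 77\right) - 6813} = \frac{1}{\frac{1}{2} \left(- \frac{1}{56}\right) 103 - 6813} = \frac{1}{- \frac{103}{112} - 6813} = \frac{1}{- \frac{763159}{112}} = - \frac{112}{763159}$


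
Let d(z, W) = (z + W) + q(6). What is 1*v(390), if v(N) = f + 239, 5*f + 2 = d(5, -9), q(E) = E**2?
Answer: 245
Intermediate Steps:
d(z, W) = 36 + W + z (d(z, W) = (z + W) + 6**2 = (W + z) + 36 = 36 + W + z)
f = 6 (f = -2/5 + (36 - 9 + 5)/5 = -2/5 + (1/5)*32 = -2/5 + 32/5 = 6)
v(N) = 245 (v(N) = 6 + 239 = 245)
1*v(390) = 1*245 = 245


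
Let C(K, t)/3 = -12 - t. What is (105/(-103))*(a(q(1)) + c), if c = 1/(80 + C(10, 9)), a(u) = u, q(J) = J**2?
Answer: -1890/1751 ≈ -1.0794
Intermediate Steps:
C(K, t) = -36 - 3*t (C(K, t) = 3*(-12 - t) = -36 - 3*t)
c = 1/17 (c = 1/(80 + (-36 - 3*9)) = 1/(80 + (-36 - 27)) = 1/(80 - 63) = 1/17 ≈ 0.058824)
(105/(-103))*(a(q(1)) + c) = (105/(-103))*(1**2 + 1/17) = (105*(-1/103))*(1 + 1/17) = -105/103*18/17 = -1890/1751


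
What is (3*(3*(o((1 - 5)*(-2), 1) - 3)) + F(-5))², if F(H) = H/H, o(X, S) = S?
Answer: 289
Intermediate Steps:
F(H) = 1
(3*(3*(o((1 - 5)*(-2), 1) - 3)) + F(-5))² = (3*(3*(1 - 3)) + 1)² = (3*(3*(-2)) + 1)² = (3*(-6) + 1)² = (-18 + 1)² = (-17)² = 289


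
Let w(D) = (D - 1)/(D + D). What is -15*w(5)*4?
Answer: -24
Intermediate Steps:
w(D) = (-1 + D)/(2*D) (w(D) = (-1 + D)/((2*D)) = (-1 + D)*(1/(2*D)) = (-1 + D)/(2*D))
-15*w(5)*4 = -15*(-1 + 5)/(2*5)*4 = -15*4/(2*5)*4 = -15*2/5*4 = -6*4 = -24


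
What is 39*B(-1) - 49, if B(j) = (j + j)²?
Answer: 107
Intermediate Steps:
B(j) = 4*j² (B(j) = (2*j)² = 4*j²)
39*B(-1) - 49 = 39*(4*(-1)²) - 49 = 39*(4*1) - 49 = 39*4 - 49 = 156 - 49 = 107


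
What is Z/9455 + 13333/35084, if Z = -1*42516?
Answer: -1365567829/331719220 ≈ -4.1166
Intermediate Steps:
Z = -42516
Z/9455 + 13333/35084 = -42516/9455 + 13333/35084 = -1365567829/331719220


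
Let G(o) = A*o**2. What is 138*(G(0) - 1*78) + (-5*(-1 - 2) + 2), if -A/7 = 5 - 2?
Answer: -10747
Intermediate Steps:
A = -21 (A = -7*(5 - 2) = -7*3 = -21)
G(o) = -21*o**2
138*(G(0) - 1*78) + (-5*(-1 - 2) + 2) = 138*(-21*0**2 - 1*78) + (-5*(-1 - 2) + 2) = 138*(-21*0 - 78) + (-5*(-3) + 2) = 138*(0 - 78) + (15 + 2) = 138*(-78) + 17 = -10764 + 17 = -10747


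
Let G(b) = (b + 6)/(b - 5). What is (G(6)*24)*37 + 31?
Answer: 10687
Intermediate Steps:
G(b) = (6 + b)/(-5 + b)
(G(6)*24)*37 + 31 = (((6 + 6)/(-5 + 6))*24)*37 + 31 = ((12/1)*24)*37 + 31 = ((1*12)*24)*37 + 31 = (12*24)*37 + 31 = 288*37 + 31 = 10656 + 31 = 10687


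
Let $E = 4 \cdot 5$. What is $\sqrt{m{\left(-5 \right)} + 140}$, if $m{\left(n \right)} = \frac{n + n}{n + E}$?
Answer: $\frac{\sqrt{1254}}{3} \approx 11.804$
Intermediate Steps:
$E = 20$
$m{\left(n \right)} = \frac{2 n}{20 + n}$ ($m{\left(n \right)} = \frac{n + n}{n + 20} = \frac{2 n}{20 + n}$)
$\sqrt{m{\left(-5 \right)} + 140} = \sqrt{2 \left(-5\right) \frac{1}{20 - 5} + 140} = \sqrt{2 \left(-5\right) \frac{1}{15} + 140} = \sqrt{- \frac{2}{3} + 140} = \sqrt{\frac{418}{3}} = \frac{\sqrt{1254}}{3}$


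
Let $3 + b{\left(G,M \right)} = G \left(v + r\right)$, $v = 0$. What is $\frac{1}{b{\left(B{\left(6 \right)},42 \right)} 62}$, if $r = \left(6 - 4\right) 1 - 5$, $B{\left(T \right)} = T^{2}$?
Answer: $- \frac{1}{6882} \approx -0.00014531$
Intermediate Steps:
$r = -3$ ($r = \left(6 - 4\right) 1 - 5 = 2 \cdot 1 - 5 = 2 - 5 = -3$)
$b{\left(G,M \right)} = -3 - 3 G$ ($b{\left(G,M \right)} = -3 + G \left(0 - 3\right) = -3 + G \left(-3\right) = -3 - 3 G$)
$\frac{1}{b{\left(B{\left(6 \right)},42 \right)} 62} = \frac{1}{\left(-3 - 3 \cdot 6^{2}\right) 62} = \frac{1}{\left(-3 - 108\right) 62} = \frac{1}{\left(-111\right) 62} = \frac{1}{-6882} = - \frac{1}{6882}$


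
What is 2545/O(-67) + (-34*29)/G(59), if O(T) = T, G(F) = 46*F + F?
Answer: -7123347/185791 ≈ -38.341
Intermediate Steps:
G(F) = 47*F
2545/O(-67) + (-34*29)/G(59) = 2545/(-67) + (-34*29)/((47*59)) = 2545*(-1/67) - 986/2773 = -2545/67 - 986*1/2773 = -2545/67 - 986/2773 = -7123347/185791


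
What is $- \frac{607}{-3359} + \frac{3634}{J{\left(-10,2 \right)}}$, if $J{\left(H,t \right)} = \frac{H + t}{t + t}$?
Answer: $- \frac{6102696}{3359} \approx -1816.8$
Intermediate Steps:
$J{\left(H,t \right)} = \frac{H + t}{2 t}$
$- \frac{607}{-3359} + \frac{3634}{J{\left(-10,2 \right)}} = - \frac{607}{-3359} + \frac{3634}{\frac{1}{2} \cdot \frac{1}{2} \left(-10 + 2\right)} = \left(-607\right) \left(- \frac{1}{3359}\right) + \frac{3634}{\frac{1}{2} \cdot \frac{1}{2} \left(-8\right)} = \frac{607}{3359} + \frac{3634}{-2} = \frac{607}{3359} + 3634 \left(- \frac{1}{2}\right) = \frac{607}{3359} - 1817 = - \frac{6102696}{3359}$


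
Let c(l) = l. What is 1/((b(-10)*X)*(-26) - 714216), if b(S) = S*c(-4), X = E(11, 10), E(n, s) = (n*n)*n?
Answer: -1/2098456 ≈ -4.7654e-7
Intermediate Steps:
E(n, s) = n³ (E(n, s) = n²*n = n³)
X = 1331 (X = 11³ = 1331)
b(S) = -4*S (b(S) = S*(-4) = -4*S)
1/((b(-10)*X)*(-26) - 714216) = 1/((-4*(-10)*1331)*(-26) - 714216) = 1/((40*1331)*(-26) - 714216) = 1/(53240*(-26) - 714216) = 1/(-1384240 - 714216) = 1/(-2098456) = -1/2098456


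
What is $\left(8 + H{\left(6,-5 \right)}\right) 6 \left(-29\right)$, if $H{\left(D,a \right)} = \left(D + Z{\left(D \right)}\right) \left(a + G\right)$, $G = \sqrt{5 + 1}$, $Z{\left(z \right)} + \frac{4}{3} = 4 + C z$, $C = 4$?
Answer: $27028 - 5684 \sqrt{6} \approx 13105.0$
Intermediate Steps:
$Z{\left(z \right)} = \frac{8}{3} + 4 z$ ($Z{\left(z \right)} = - \frac{4}{3} + \left(4 + 4 z\right) = \frac{8}{3} + 4 z$)
$G = \sqrt{6} \approx 2.4495$
$H{\left(D,a \right)} = \left(\frac{8}{3} + 5 D\right) \left(a + \sqrt{6}\right)$ ($H{\left(D,a \right)} = \left(D + \left(\frac{8}{3} + 4 D\right)\right) \left(a + \sqrt{6}\right) = \left(\frac{8}{3} + 5 D\right) \left(a + \sqrt{6}\right)$)
$\left(8 + H{\left(6,-5 \right)}\right) 6 \left(-29\right) = \left(8 + \left(\frac{8}{3} \left(-5\right) + \frac{8 \sqrt{6}}{3} + 5 \cdot 6 \left(-5\right) + 5 \cdot 6 \sqrt{6}\right)\right) 6 \left(-29\right) = \left(8 + \left(- \frac{40}{3} + \frac{8 \sqrt{6}}{3} - 150 + 30 \sqrt{6}\right)\right) 6 \left(-29\right) = \left(8 - \left(\frac{490}{3} - \frac{98 \sqrt{6}}{3}\right)\right) 6 \left(-29\right) = \left(- \frac{466}{3} + \frac{98 \sqrt{6}}{3}\right) 6 \left(-29\right) = \left(-932 + 196 \sqrt{6}\right) \left(-29\right) = 27028 - 5684 \sqrt{6}$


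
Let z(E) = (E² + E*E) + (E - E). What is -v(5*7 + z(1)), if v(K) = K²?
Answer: -1369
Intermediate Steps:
z(E) = 2*E² (z(E) = (E² + E²) + 0 = 2*E² + 0 = 2*E²)
-v(5*7 + z(1)) = -(5*7 + 2*1²)² = -(35 + 2*1)² = -(35 + 2)² = -1*37² = -1*1369 = -1369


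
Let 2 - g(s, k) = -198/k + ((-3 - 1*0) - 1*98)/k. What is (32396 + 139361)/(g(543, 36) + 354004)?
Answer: 6183252/12744515 ≈ 0.48517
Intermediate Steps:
g(s, k) = 2 + 299/k (g(s, k) = 2 - (-198/k + ((-3 - 1*0) - 1*98)/k) = 2 - (-198/k + ((-3 + 0) - 98)/k) = 2 - (-198/k + (-3 - 98)/k) = 2 - (-198/k - 101/k) = 2 - (-299)/k = 2 + 299/k)
(32396 + 139361)/(g(543, 36) + 354004) = (32396 + 139361)/((2 + 299/36) + 354004) = 171757/((2 + 299*(1/36)) + 354004) = 171757/((2 + 299/36) + 354004) = 171757/(371/36 + 354004) = 171757/(12744515/36) = 171757*(36/12744515) = 6183252/12744515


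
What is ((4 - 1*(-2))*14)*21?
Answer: 1764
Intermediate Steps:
((4 - 1*(-2))*14)*21 = ((4 + 2)*14)*21 = (6*14)*21 = 84*21 = 1764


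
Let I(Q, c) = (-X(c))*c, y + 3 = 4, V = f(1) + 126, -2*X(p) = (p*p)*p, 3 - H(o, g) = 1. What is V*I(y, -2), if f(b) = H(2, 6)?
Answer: 1024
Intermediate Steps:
H(o, g) = 2 (H(o, g) = 3 - 1*1 = 3 - 1 = 2)
f(b) = 2
X(p) = -p³/2 (X(p) = -p*p*p/2 = -p²*p/2 = -p³/2)
V = 128 (V = 2 + 126 = 128)
y = 1 (y = -3 + 4 = 1)
I(Q, c) = c⁴/2 (I(Q, c) = (-(-1)*c³/2)*c = (c³/2)*c = c⁴/2)
V*I(y, -2) = 128*((½)*(-2)⁴) = 128*((½)*16) = 128*8 = 1024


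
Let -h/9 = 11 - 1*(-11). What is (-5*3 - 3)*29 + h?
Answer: -720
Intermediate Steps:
h = -198 (h = -9*(11 - 1*(-11)) = -9*(11 + 11) = -9*22 = -198)
(-5*3 - 3)*29 + h = (-5*3 - 3)*29 - 198 = (-15 - 3)*29 - 198 = -18*29 - 198 = -522 - 198 = -720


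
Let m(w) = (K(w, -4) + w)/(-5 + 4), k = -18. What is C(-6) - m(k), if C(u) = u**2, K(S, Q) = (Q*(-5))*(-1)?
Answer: -2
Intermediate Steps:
K(S, Q) = 5*Q (K(S, Q) = -5*Q*(-1) = 5*Q)
m(w) = 20 - w (m(w) = (5*(-4) + w)/(-5 + 4) = (-20 + w)/(-1) = (-20 + w)*(-1) = 20 - w)
C(-6) - m(k) = (-6)**2 - (20 - 1*(-18)) = 36 - (20 + 18) = 36 - 1*38 = 36 - 38 = -2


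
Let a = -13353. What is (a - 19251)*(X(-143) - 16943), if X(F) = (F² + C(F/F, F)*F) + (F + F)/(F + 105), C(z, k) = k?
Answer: -781274208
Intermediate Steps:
X(F) = 2*F² + 2*F/(105 + F) (X(F) = (F² + F*F) + (F + F)/(F + 105) = (F² + F²) + (2*F)/(105 + F) = 2*F² + 2*F/(105 + F))
(a - 19251)*(X(-143) - 16943) = (-13353 - 19251)*(2*(-143)*(1 + (-143)² + 105*(-143))/(105 - 143) - 16943) = -32604*(2*(-143)*(1 + 20449 - 15015)/(-38) - 16943) = -32604*(2*(-143)*(-1/38)*5435 - 16943) = -32604*(777205/19 - 16943) = -32604*455288/19 = -781274208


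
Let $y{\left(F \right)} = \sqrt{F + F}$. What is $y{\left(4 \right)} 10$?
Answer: $20 \sqrt{2} \approx 28.284$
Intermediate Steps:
$y{\left(F \right)} = \sqrt{2} \sqrt{F}$ ($y{\left(F \right)} = \sqrt{2 F} = \sqrt{2} \sqrt{F}$)
$y{\left(4 \right)} 10 = \sqrt{2} \sqrt{4} \cdot 10 = \sqrt{2} \cdot 2 \cdot 10 = 2 \sqrt{2} \cdot 10 = 20 \sqrt{2}$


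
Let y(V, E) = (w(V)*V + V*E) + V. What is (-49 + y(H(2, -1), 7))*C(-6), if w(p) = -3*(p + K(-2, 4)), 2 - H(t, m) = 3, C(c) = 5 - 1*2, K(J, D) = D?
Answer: -144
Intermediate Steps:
C(c) = 3 (C(c) = 5 - 2 = 3)
H(t, m) = -1 (H(t, m) = 2 - 1*3 = 2 - 3 = -1)
w(p) = -12 - 3*p (w(p) = -3*(p + 4) = -3*(4 + p) = -12 - 3*p)
y(V, E) = V + E*V + V*(-12 - 3*V) (y(V, E) = ((-12 - 3*V)*V + V*E) + V = (V*(-12 - 3*V) + E*V) + V = (E*V + V*(-12 - 3*V)) + V = V + E*V + V*(-12 - 3*V))
(-49 + y(H(2, -1), 7))*C(-6) = (-49 - (-11 + 7 - 3*(-1)))*3 = (-49 - (-11 + 7 + 3))*3 = (-49 - 1*(-1))*3 = (-49 + 1)*3 = -48*3 = -144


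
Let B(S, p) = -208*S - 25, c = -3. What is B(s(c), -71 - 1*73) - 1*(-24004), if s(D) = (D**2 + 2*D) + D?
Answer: 23979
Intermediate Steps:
s(D) = D**2 + 3*D
B(S, p) = -25 - 208*S
B(s(c), -71 - 1*73) - 1*(-24004) = (-25 - (-624)*(3 - 3)) - 1*(-24004) = (-25 - (-624)*0) + 24004 = (-25 - 208*0) + 24004 = (-25 + 0) + 24004 = -25 + 24004 = 23979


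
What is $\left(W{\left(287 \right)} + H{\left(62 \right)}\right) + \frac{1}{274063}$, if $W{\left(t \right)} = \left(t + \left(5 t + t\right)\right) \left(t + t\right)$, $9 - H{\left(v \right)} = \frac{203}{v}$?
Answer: $\frac{19594585566823}{16991906} \approx 1.1532 \cdot 10^{6}$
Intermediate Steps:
$H{\left(v \right)} = 9 - \frac{203}{v}$
$W{\left(t \right)} = 14 t^{2}$ ($W{\left(t \right)} = \left(t + 6 t\right) 2 t = 7 t 2 t = 14 t^{2}$)
$\left(W{\left(287 \right)} + H{\left(62 \right)}\right) + \frac{1}{274063} = \left(14 \cdot 287^{2} + \left(9 - \frac{203}{62}\right)\right) + \frac{1}{274063} = \left(14 \cdot 82369 + \left(9 - \frac{203}{62}\right)\right) + \frac{1}{274063} = \left(1153166 + \left(9 - \frac{203}{62}\right)\right) + \frac{1}{274063} = \left(1153166 + \frac{355}{62}\right) + \frac{1}{274063} = \frac{71496647}{62} + \frac{1}{274063} = \frac{19594585566823}{16991906}$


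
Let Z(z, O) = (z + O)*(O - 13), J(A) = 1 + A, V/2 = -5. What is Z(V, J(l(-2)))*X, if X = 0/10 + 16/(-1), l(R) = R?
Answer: -2464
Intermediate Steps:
V = -10 (V = 2*(-5) = -10)
Z(z, O) = (-13 + O)*(O + z) (Z(z, O) = (O + z)*(-13 + O) = (-13 + O)*(O + z))
X = -16 (X = 0*(⅒) + 16*(-1) = 0 - 16 = -16)
Z(V, J(l(-2)))*X = ((1 - 2)² - 13*(1 - 2) - 13*(-10) + (1 - 2)*(-10))*(-16) = ((-1)² - 13*(-1) + 130 - 1*(-10))*(-16) = (1 + 13 + 130 + 10)*(-16) = 154*(-16) = -2464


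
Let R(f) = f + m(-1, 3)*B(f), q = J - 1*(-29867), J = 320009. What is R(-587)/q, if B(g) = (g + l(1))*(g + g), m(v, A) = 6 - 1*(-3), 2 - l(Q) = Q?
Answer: 6191089/349876 ≈ 17.695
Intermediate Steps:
l(Q) = 2 - Q
q = 349876 (q = 320009 - 1*(-29867) = 320009 + 29867 = 349876)
m(v, A) = 9 (m(v, A) = 6 + 3 = 9)
B(g) = 2*g*(1 + g) (B(g) = (g + (2 - 1*1))*(g + g) = (g + (2 - 1))*(2*g) = (g + 1)*(2*g) = (1 + g)*(2*g) = 2*g*(1 + g))
R(f) = f + 18*f*(1 + f) (R(f) = f + 9*(2*f*(1 + f)) = f + 18*f*(1 + f))
R(-587)/q = -587*(19 + 18*(-587))/349876 = -587*(19 - 10566)*(1/349876) = -587*(-10547)*(1/349876) = 6191089*(1/349876) = 6191089/349876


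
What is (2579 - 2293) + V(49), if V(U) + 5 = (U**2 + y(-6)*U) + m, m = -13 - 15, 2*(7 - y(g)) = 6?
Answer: 2850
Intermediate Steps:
y(g) = 4 (y(g) = 7 - 1/2*6 = 7 - 3 = 4)
m = -28
V(U) = -33 + U**2 + 4*U (V(U) = -5 + ((U**2 + 4*U) - 28) = -5 + (-28 + U**2 + 4*U) = -33 + U**2 + 4*U)
(2579 - 2293) + V(49) = (2579 - 2293) + (-33 + 49**2 + 4*49) = 286 + (-33 + 2401 + 196) = 286 + 2564 = 2850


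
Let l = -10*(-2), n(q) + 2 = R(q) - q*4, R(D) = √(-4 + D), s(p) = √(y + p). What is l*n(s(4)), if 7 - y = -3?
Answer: -40 - 80*√14 + 20*I*√(4 - √14) ≈ -339.33 + 10.165*I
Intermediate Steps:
y = 10 (y = 7 - 1*(-3) = 7 + 3 = 10)
s(p) = √(10 + p)
n(q) = -2 + √(-4 + q) - 4*q (n(q) = -2 + (√(-4 + q) - q*4) = -2 + (√(-4 + q) - 4*q) = -2 + √(-4 + q) - 4*q)
l = 20
l*n(s(4)) = 20*(-2 + √(-4 + √(10 + 4)) - 4*√(10 + 4)) = 20*(-2 + √(-4 + √14) - 4*√14) = -40 - 80*√14 + 20*√(-4 + √14)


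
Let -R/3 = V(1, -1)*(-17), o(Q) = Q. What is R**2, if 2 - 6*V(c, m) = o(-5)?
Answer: 14161/4 ≈ 3540.3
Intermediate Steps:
V(c, m) = 7/6 (V(c, m) = 1/3 - 1/6*(-5) = 1/3 + 5/6 = 7/6)
R = 119/2 (R = -7*(-17)/2 = -3*(-119/6) = 119/2 ≈ 59.500)
R**2 = (119/2)**2 = 14161/4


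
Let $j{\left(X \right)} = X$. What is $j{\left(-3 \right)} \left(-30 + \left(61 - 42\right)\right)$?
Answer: $33$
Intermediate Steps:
$j{\left(-3 \right)} \left(-30 + \left(61 - 42\right)\right) = - 3 \left(-30 + \left(61 - 42\right)\right) = - 3 \left(-30 + 19\right) = \left(-3\right) \left(-11\right) = 33$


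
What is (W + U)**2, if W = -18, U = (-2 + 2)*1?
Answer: 324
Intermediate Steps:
U = 0 (U = 0*1 = 0)
(W + U)**2 = (-18 + 0)**2 = (-18)**2 = 324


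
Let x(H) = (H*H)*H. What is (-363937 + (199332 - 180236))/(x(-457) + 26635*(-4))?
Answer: 344841/95550533 ≈ 0.0036090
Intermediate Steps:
x(H) = H³ (x(H) = H²*H = H³)
(-363937 + (199332 - 180236))/(x(-457) + 26635*(-4)) = (-363937 + (199332 - 180236))/((-457)³ + 26635*(-4)) = (-363937 + 19096)/(-95443993 - 106540) = -344841/(-95550533) = -344841*(-1/95550533) = 344841/95550533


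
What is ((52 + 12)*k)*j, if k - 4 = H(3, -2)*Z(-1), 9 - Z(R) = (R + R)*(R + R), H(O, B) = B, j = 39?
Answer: -14976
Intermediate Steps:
Z(R) = 9 - 4*R² (Z(R) = 9 - (R + R)*(R + R) = 9 - 2*R*2*R = 9 - 4*R²)
k = -6 (k = 4 - 2*(9 - 4*(-1)²) = 4 - 2*(9 - 4*1) = 4 - 2*(9 - 4) = 4 - 2*5 = 4 - 10 = -6)
((52 + 12)*k)*j = ((52 + 12)*(-6))*39 = (64*(-6))*39 = -384*39 = -14976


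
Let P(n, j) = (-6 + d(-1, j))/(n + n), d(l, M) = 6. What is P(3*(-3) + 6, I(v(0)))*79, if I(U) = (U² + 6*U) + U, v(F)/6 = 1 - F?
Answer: 0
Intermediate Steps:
v(F) = 6 - 6*F (v(F) = 6*(1 - F) = 6 - 6*F)
I(U) = U² + 7*U
P(n, j) = 0 (P(n, j) = (-6 + 6)/(n + n) = 0/((2*n)) = 0*(1/(2*n)) = 0)
P(3*(-3) + 6, I(v(0)))*79 = 0*79 = 0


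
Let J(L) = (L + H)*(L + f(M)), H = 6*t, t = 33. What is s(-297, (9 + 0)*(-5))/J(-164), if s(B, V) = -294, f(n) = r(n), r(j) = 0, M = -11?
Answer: 147/2788 ≈ 0.052726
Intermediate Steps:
H = 198 (H = 6*33 = 198)
f(n) = 0
J(L) = L*(198 + L) (J(L) = (L + 198)*(L + 0) = (198 + L)*L = L*(198 + L))
s(-297, (9 + 0)*(-5))/J(-164) = -294*(-1/(164*(198 - 164))) = -294/((-164*34)) = -294/(-5576) = -294*(-1/5576) = 147/2788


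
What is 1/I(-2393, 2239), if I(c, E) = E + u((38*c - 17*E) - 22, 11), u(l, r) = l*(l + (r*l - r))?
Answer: 1/199752249780 ≈ 5.0062e-12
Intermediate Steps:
u(l, r) = l*(l - r + l*r) (u(l, r) = l*(l + (l*r - r)) = l*(l + (-r + l*r)) = l*(l - r + l*r))
I(c, E) = E + (-275 - 204*E + 456*c)*(-22 - 17*E + 38*c) (I(c, E) = E + ((38*c - 17*E) - 22)*(((38*c - 17*E) - 22) - 1*11 + ((38*c - 17*E) - 22)*11) = E + ((-17*E + 38*c) - 22)*(((-17*E + 38*c) - 22) - 11 + ((-17*E + 38*c) - 22)*11) = E + (-22 - 17*E + 38*c)*((-22 - 17*E + 38*c) - 11 + (-22 - 17*E + 38*c)*11) = E + (-22 - 17*E + 38*c)*((-22 - 17*E + 38*c) - 11 + (-242 - 187*E + 418*c)) = E + (-22 - 17*E + 38*c)*(-275 - 204*E + 456*c) = E + (-275 - 204*E + 456*c)*(-22 - 17*E + 38*c))
1/I(-2393, 2239) = 1/(2239 + (22 - 38*(-2393) + 17*2239)*(275 - 456*(-2393) + 204*2239)) = 1/(2239 + (22 + 90934 + 38063)*(275 + 1091208 + 456756)) = 1/(2239 + 129019*1548239) = 1/(2239 + 199752247541) = 1/199752249780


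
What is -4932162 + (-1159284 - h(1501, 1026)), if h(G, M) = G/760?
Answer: -243657919/40 ≈ -6.0914e+6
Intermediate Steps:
h(G, M) = G/760 (h(G, M) = G*(1/760) = G/760)
-4932162 + (-1159284 - h(1501, 1026)) = -4932162 + (-1159284 - 1501/760) = -4932162 + (-1159284 - 1*79/40) = -4932162 + (-1159284 - 79/40) = -4932162 - 46371439/40 = -243657919/40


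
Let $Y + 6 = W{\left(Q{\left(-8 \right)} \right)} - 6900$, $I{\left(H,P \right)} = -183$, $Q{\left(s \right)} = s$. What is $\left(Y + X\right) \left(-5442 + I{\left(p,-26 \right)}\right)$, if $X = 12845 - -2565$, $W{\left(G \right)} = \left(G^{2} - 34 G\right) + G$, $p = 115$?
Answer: $-49680000$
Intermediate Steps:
$W{\left(G \right)} = G^{2} - 33 G$
$X = 15410$ ($X = 12845 + 2565 = 15410$)
$Y = -6578$ ($Y = -6 - \left(6900 + 8 \left(-33 - 8\right)\right) = -6 - 6572 = -6578$)
$\left(Y + X\right) \left(-5442 + I{\left(p,-26 \right)}\right) = \left(-6578 + 15410\right) \left(-5442 - 183\right) = 8832 \left(-5625\right) = -49680000$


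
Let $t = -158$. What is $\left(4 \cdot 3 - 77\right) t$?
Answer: $10270$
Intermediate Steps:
$\left(4 \cdot 3 - 77\right) t = \left(4 \cdot 3 - 77\right) \left(-158\right) = \left(12 - 77\right) \left(-158\right) = \left(-65\right) \left(-158\right) = 10270$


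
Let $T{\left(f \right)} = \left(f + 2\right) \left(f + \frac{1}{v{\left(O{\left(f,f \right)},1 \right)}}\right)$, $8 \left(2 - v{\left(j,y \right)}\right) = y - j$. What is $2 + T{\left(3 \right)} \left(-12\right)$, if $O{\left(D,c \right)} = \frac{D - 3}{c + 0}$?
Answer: $-210$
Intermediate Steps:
$O{\left(D,c \right)} = \frac{-3 + D}{c}$
$v{\left(j,y \right)} = 2 - \frac{y}{8} + \frac{j}{8}$ ($v{\left(j,y \right)} = 2 - \frac{y - j}{8} = 2 + \left(- \frac{y}{8} + \frac{j}{8}\right) = 2 - \frac{y}{8} + \frac{j}{8}$)
$T{\left(f \right)} = \left(2 + f\right) \left(f + \frac{1}{\frac{15}{8} + \frac{-3 + f}{8 f}}\right)$ ($T{\left(f \right)} = \left(f + 2\right) \left(f + \frac{1}{2 - \frac{1}{8} + \frac{\frac{1}{f} \left(-3 + f\right)}{8}}\right) = \left(2 + f\right) \left(f + \frac{1}{2 - \frac{1}{8} + \frac{-3 + f}{8 f}}\right) = \left(2 + f\right) \left(f + \frac{1}{\frac{15}{8} + \frac{-3 + f}{8 f}}\right)$)
$2 + T{\left(3 \right)} \left(-12\right) = 2 + \frac{3 \left(10 + 16 \cdot 3^{2} + 37 \cdot 3\right)}{-3 + 16 \cdot 3} \left(-12\right) = 2 + \frac{3 \left(10 + 16 \cdot 9 + 111\right)}{-3 + 48} \left(-12\right) = 2 + \frac{3 \left(10 + 144 + 111\right)}{45} \left(-12\right) = 2 + 3 \cdot \frac{1}{45} \cdot 265 \left(-12\right) = 2 + \frac{53}{3} \left(-12\right) = 2 - 212 = -210$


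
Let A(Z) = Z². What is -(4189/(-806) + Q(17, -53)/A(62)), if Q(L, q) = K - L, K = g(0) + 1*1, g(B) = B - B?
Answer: 129963/24986 ≈ 5.2014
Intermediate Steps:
g(B) = 0
K = 1 (K = 0 + 1*1 = 0 + 1 = 1)
Q(L, q) = 1 - L
-(4189/(-806) + Q(17, -53)/A(62)) = -(4189/(-806) + (1 - 1*17)/(62²)) = -(4189*(-1/806) + (1 - 17)/3844) = -(-4189/806 - 16*1/3844) = -(-4189/806 - 4/961) = -1*(-129963/24986) = 129963/24986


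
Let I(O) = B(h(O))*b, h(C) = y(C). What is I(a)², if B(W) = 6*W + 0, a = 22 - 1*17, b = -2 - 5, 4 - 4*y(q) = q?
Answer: 441/4 ≈ 110.25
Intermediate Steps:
y(q) = 1 - q/4
h(C) = 1 - C/4
b = -7
a = 5 (a = 22 - 17 = 5)
B(W) = 6*W
I(O) = -42 + 21*O/2 (I(O) = (6*(1 - O/4))*(-7) = (6 - 3*O/2)*(-7) = -42 + 21*O/2)
I(a)² = (-42 + (21/2)*5)² = (-42 + 105/2)² = (21/2)² = 441/4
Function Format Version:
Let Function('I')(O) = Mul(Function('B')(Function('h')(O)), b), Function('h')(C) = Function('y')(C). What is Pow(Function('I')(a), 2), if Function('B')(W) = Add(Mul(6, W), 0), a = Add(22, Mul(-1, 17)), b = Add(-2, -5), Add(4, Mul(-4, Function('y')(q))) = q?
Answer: Rational(441, 4) ≈ 110.25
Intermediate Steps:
Function('y')(q) = Add(1, Mul(Rational(-1, 4), q))
Function('h')(C) = Add(1, Mul(Rational(-1, 4), C))
b = -7
a = 5 (a = Add(22, -17) = 5)
Function('B')(W) = Mul(6, W)
Function('I')(O) = Add(-42, Mul(Rational(21, 2), O)) (Function('I')(O) = Mul(Mul(6, Add(1, Mul(Rational(-1, 4), O))), -7) = Mul(Add(6, Mul(Rational(-3, 2), O)), -7) = Add(-42, Mul(Rational(21, 2), O)))
Pow(Function('I')(a), 2) = Pow(Add(-42, Mul(Rational(21, 2), 5)), 2) = Pow(Add(-42, Rational(105, 2)), 2) = Pow(Rational(21, 2), 2) = Rational(441, 4)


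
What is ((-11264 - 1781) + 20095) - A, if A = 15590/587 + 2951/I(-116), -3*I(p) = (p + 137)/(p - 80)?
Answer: -44379876/587 ≈ -75605.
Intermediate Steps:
I(p) = -(137 + p)/(3*(-80 + p)) (I(p) = -(p + 137)/(3*(p - 80)) = -(137 + p)/(3*(-80 + p)))
A = 48518226/587 (A = 15590/587 + 2951/(((-137 - 1*(-116))/(3*(-80 - 116)))) = 15590*(1/587) + 2951/(((⅓)*(-137 + 116)/(-196))) = 15590/587 + 2951/(((⅓)*(-1/196)*(-21))) = 15590/587 + 2951/(1/28) = 15590/587 + 2951*28 = 15590/587 + 82628 = 48518226/587 ≈ 82655.)
((-11264 - 1781) + 20095) - A = ((-11264 - 1781) + 20095) - 1*48518226/587 = (-13045 + 20095) - 48518226/587 = 7050 - 48518226/587 = -44379876/587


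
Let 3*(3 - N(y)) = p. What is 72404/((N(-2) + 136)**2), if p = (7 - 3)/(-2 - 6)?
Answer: 2606544/697225 ≈ 3.7385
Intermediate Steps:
p = -1/2 (p = 4/(-8) = 4*(-1/8) = -1/2 ≈ -0.50000)
N(y) = 19/6 (N(y) = 3 - 1/3*(-1/2) = 3 + 1/6 = 19/6)
72404/((N(-2) + 136)**2) = 72404/((19/6 + 136)**2) = 72404/((835/6)**2) = 72404/(697225/36) = 72404*(36/697225) = 2606544/697225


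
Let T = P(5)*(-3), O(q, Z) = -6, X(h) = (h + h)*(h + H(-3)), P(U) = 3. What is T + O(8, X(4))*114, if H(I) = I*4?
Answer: -693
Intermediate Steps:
H(I) = 4*I
X(h) = 2*h*(-12 + h) (X(h) = (h + h)*(h + 4*(-3)) = (2*h)*(h - 12) = (2*h)*(-12 + h) = 2*h*(-12 + h))
T = -9 (T = 3*(-3) = -9)
T + O(8, X(4))*114 = -9 - 6*114 = -9 - 684 = -693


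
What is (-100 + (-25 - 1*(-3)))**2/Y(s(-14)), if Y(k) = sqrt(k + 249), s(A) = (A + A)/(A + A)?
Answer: 7442*sqrt(10)/25 ≈ 941.35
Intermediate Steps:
s(A) = 1 (s(A) = (2*A)/((2*A)) = (2*A)*(1/(2*A)) = 1)
Y(k) = sqrt(249 + k)
(-100 + (-25 - 1*(-3)))**2/Y(s(-14)) = (-100 + (-25 - 1*(-3)))**2/(sqrt(249 + 1)) = (-100 + (-25 + 3))**2/(sqrt(250)) = (-100 - 22)**2/((5*sqrt(10))) = (-122)**2*(sqrt(10)/50) = 14884*(sqrt(10)/50) = 7442*sqrt(10)/25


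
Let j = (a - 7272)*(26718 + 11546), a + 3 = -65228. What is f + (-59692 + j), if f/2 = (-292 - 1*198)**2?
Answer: -2773834284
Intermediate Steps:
a = -65231 (a = -3 - 65228 = -65231)
j = -2774254792 (j = (-65231 - 7272)*(26718 + 11546) = -72503*38264 = -2774254792)
f = 480200 (f = 2*(-292 - 1*198)**2 = 2*(-292 - 198)**2 = 2*(-490)**2 = 2*240100 = 480200)
f + (-59692 + j) = 480200 + (-59692 - 2774254792) = 480200 - 2774314484 = -2773834284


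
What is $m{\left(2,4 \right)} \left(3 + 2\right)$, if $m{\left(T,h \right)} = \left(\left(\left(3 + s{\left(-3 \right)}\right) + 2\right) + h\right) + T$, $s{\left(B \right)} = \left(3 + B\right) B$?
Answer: $55$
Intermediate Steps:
$s{\left(B \right)} = B \left(3 + B\right)$
$m{\left(T,h \right)} = 5 + T + h$ ($m{\left(T,h \right)} = \left(\left(\left(3 - 3 \left(3 - 3\right)\right) + 2\right) + h\right) + T = \left(\left(\left(3 - 0\right) + 2\right) + h\right) + T = \left(\left(\left(3 + 0\right) + 2\right) + h\right) + T = \left(\left(3 + 2\right) + h\right) + T = \left(5 + h\right) + T = 5 + T + h$)
$m{\left(2,4 \right)} \left(3 + 2\right) = \left(5 + 2 + 4\right) \left(3 + 2\right) = 11 \cdot 5 = 55$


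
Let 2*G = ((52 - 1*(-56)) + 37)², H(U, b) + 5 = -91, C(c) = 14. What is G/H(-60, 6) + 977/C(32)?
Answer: -53383/1344 ≈ -39.719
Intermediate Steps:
H(U, b) = -96 (H(U, b) = -5 - 91 = -96)
G = 21025/2 (G = ((52 - 1*(-56)) + 37)²/2 = ((52 + 56) + 37)²/2 = (108 + 37)²/2 = (½)*145² = (½)*21025 = 21025/2 ≈ 10513.)
G/H(-60, 6) + 977/C(32) = (21025/2)/(-96) + 977/14 = (21025/2)*(-1/96) + 977*(1/14) = -21025/192 + 977/14 = -53383/1344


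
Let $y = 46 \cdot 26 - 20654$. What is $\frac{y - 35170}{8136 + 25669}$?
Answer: $- \frac{54628}{33805} \approx -1.616$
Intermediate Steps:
$y = -19458$ ($y = 1196 - 20654 = -19458$)
$\frac{y - 35170}{8136 + 25669} = \frac{-19458 - 35170}{8136 + 25669} = - \frac{54628}{33805}$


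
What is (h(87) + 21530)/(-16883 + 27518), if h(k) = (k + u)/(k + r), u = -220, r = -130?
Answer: 308641/152435 ≈ 2.0247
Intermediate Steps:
h(k) = (-220 + k)/(-130 + k) (h(k) = (k - 220)/(k - 130) = (-220 + k)/(-130 + k))
(h(87) + 21530)/(-16883 + 27518) = ((-220 + 87)/(-130 + 87) + 21530)/(-16883 + 27518) = (-133/(-43) + 21530)/10635 = (-1/43*(-133) + 21530)*(1/10635) = (133/43 + 21530)*(1/10635) = (925923/43)*(1/10635) = 308641/152435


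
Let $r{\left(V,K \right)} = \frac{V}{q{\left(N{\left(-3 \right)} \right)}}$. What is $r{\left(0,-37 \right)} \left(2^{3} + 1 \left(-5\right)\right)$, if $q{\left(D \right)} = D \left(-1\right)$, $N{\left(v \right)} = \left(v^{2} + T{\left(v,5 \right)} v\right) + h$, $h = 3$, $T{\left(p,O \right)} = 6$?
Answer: $0$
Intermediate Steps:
$N{\left(v \right)} = 3 + v^{2} + 6 v$ ($N{\left(v \right)} = \left(v^{2} + 6 v\right) + 3 = 3 + v^{2} + 6 v$)
$q{\left(D \right)} = - D$
$r{\left(V,K \right)} = \frac{V}{6}$ ($r{\left(V,K \right)} = \frac{V}{\left(-1\right) \left(3 + \left(-3\right)^{2} + 6 \left(-3\right)\right)} = \frac{V}{\left(-1\right) \left(3 + 9 - 18\right)} = \frac{V}{\left(-1\right) \left(-6\right)} = \frac{V}{6}$)
$r{\left(0,-37 \right)} \left(2^{3} + 1 \left(-5\right)\right) = \frac{1}{6} \cdot 0 \left(2^{3} + 1 \left(-5\right)\right) = 0 \left(8 - 5\right) = 0 \cdot 3 = 0$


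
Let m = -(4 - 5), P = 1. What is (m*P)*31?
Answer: 31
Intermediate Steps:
m = 1 (m = -1*(-1) = 1)
(m*P)*31 = (1*1)*31 = 1*31 = 31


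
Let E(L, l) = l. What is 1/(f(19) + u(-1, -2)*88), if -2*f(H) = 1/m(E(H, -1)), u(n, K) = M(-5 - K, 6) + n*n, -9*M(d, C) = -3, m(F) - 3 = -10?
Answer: 42/4931 ≈ 0.0085175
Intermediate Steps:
m(F) = -7 (m(F) = 3 - 10 = -7)
M(d, C) = 1/3 (M(d, C) = -1/9*(-3) = 1/3)
u(n, K) = 1/3 + n**2 (u(n, K) = 1/3 + n*n = 1/3 + n**2)
f(H) = 1/14 (f(H) = -1/2/(-7) = -1/2*(-1/7) = 1/14)
1/(f(19) + u(-1, -2)*88) = 1/(1/14 + (1/3 + (-1)**2)*88) = 1/(1/14 + (1/3 + 1)*88) = 1/(1/14 + (4/3)*88) = 1/(1/14 + 352/3) = 1/(4931/42) = 42/4931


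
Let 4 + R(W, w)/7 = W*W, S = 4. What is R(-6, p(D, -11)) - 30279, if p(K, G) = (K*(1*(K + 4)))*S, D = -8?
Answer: -30055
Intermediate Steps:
p(K, G) = 4*K*(4 + K) (p(K, G) = (K*(1*(K + 4)))*4 = (K*(1*(4 + K)))*4 = (K*(4 + K))*4 = 4*K*(4 + K))
R(W, w) = -28 + 7*W² (R(W, w) = -28 + 7*(W*W) = -28 + 7*W²)
R(-6, p(D, -11)) - 30279 = (-28 + 7*(-6)²) - 30279 = (-28 + 7*36) - 30279 = (-28 + 252) - 30279 = 224 - 30279 = -30055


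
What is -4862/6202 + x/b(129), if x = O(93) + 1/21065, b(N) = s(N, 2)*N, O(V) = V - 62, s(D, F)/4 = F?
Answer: -2117612536/2808870295 ≈ -0.75390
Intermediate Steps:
s(D, F) = 4*F
O(V) = -62 + V
b(N) = 8*N (b(N) = (4*2)*N = 8*N)
x = 653016/21065 (x = (-62 + 93) + 1/21065 = 31 + 1/21065 = 653016/21065 ≈ 31.000)
-4862/6202 + x/b(129) = -4862/6202 + 653016/(21065*((8*129))) = -4862*1/6202 + (653016/21065)/1032 = -2431/3101 + (653016/21065)*(1/1032) = -2431/3101 + 27209/905795 = -2117612536/2808870295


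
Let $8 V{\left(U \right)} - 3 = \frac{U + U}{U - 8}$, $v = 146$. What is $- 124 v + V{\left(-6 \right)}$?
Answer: $- \frac{1013797}{56} \approx -18104.0$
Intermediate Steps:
$V{\left(U \right)} = \frac{3}{8} + \frac{U}{4 \left(-8 + U\right)}$ ($V{\left(U \right)} = \frac{3}{8} + \frac{\left(U + U\right) \frac{1}{U - 8}}{8} = \frac{3}{8} + \frac{2 U \frac{1}{-8 + U}}{8} = \frac{3}{8} + \frac{U}{4 \left(-8 + U\right)}$)
$- 124 v + V{\left(-6 \right)} = \left(-124\right) 146 + \frac{-24 + 5 \left(-6\right)}{8 \left(-8 - 6\right)} = -18104 + \frac{-24 - 30}{8 \left(-14\right)} = -18104 + \frac{1}{8} \left(- \frac{1}{14}\right) \left(-54\right) = -18104 + \frac{27}{56} = - \frac{1013797}{56}$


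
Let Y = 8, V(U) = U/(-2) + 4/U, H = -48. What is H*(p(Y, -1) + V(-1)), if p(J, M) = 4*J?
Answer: -1368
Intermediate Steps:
V(U) = 4/U - U/2 (V(U) = U*(-½) + 4/U = -U/2 + 4/U = 4/U - U/2)
H*(p(Y, -1) + V(-1)) = -48*(4*8 + (4/(-1) - ½*(-1))) = -48*(32 + (4*(-1) + ½)) = -48*(32 + (-4 + ½)) = -48*(32 - 7/2) = -48*57/2 = -1368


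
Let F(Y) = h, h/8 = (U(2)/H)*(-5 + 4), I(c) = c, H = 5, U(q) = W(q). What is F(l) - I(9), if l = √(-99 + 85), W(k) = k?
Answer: -61/5 ≈ -12.200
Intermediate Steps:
U(q) = q
l = I*√14 (l = √(-14) = I*√14 ≈ 3.7417*I)
h = -16/5 (h = 8*((2/5)*(-5 + 4)) = 8*((2*(⅕))*(-1)) = 8*((⅖)*(-1)) = 8*(-⅖) = -16/5 ≈ -3.2000)
F(Y) = -16/5
F(l) - I(9) = -16/5 - 1*9 = -16/5 - 9 = -61/5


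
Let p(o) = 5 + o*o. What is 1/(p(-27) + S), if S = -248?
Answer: 1/486 ≈ 0.0020576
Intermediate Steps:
p(o) = 5 + o²
1/(p(-27) + S) = 1/((5 + (-27)²) - 248) = 1/((5 + 729) - 248) = 1/(734 - 248) = 1/486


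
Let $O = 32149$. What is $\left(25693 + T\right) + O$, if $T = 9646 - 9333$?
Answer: $58155$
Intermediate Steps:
$T = 313$ ($T = 9646 - 9333 = 313$)
$\left(25693 + T\right) + O = \left(25693 + 313\right) + 32149 = 26006 + 32149 = 58155$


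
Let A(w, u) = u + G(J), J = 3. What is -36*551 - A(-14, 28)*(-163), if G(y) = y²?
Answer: -13805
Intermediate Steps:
A(w, u) = 9 + u (A(w, u) = u + 3² = u + 9 = 9 + u)
-36*551 - A(-14, 28)*(-163) = -36*551 - (9 + 28)*(-163) = -19836 - 37*(-163) = -19836 - 1*(-6031) = -19836 + 6031 = -13805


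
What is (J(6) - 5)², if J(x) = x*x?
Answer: 961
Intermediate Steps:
J(x) = x²
(J(6) - 5)² = (6² - 5)² = (36 - 5)² = 31² = 961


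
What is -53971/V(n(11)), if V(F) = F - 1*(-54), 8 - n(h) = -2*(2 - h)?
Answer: -53971/44 ≈ -1226.6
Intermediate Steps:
n(h) = 12 - 2*h (n(h) = 8 - (-2)*(2 - h) = 8 - (-4 + 2*h) = 8 + (4 - 2*h) = 12 - 2*h)
V(F) = 54 + F (V(F) = F + 54 = 54 + F)
-53971/V(n(11)) = -53971/(54 + (12 - 2*11)) = -53971/(54 + (12 - 22)) = -53971/(54 - 10) = -53971/44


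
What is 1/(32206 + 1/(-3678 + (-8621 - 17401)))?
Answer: 29700/956518199 ≈ 3.1050e-5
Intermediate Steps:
1/(32206 + 1/(-3678 + (-8621 - 17401))) = 1/(32206 + 1/(-3678 - 26022)) = 1/(32206 + 1/(-29700)) = 1/(32206 - 1/29700) = 1/(956518199/29700) = 29700/956518199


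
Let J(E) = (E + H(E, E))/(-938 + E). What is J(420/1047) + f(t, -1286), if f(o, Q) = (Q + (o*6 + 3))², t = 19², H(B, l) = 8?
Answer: 127565695513/163611 ≈ 7.7969e+5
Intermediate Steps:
J(E) = (8 + E)/(-938 + E) (J(E) = (E + 8)/(-938 + E) = (8 + E)/(-938 + E))
t = 361
f(o, Q) = (3 + Q + 6*o)² (f(o, Q) = (Q + (6*o + 3))² = (Q + (3 + 6*o))² = (3 + Q + 6*o)²)
J(420/1047) + f(t, -1286) = (8 + 420/1047)/(-938 + 420/1047) + (3 - 1286 + 6*361)² = (8 + 420*(1/1047))/(-938 + 420*(1/1047)) + (3 - 1286 + 2166)² = (8 + 140/349)/(-938 + 140/349) + 883² = (2932/349)/(-327222/349) + 779689 = -349/327222*2932/349 + 779689 = -1466/163611 + 779689 = 127565695513/163611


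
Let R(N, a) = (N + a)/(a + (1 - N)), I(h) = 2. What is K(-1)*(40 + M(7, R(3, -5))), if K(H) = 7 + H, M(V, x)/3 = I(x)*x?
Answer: 1752/7 ≈ 250.29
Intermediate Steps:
R(N, a) = (N + a)/(1 + a - N)
M(V, x) = 6*x (M(V, x) = 3*(2*x) = 6*x)
K(-1)*(40 + M(7, R(3, -5))) = (7 - 1)*(40 + 6*((3 - 5)/(1 - 5 - 1*3))) = 6*(40 + 6*(-2/(1 - 5 - 3))) = 6*(40 + 6*(-2/(-7))) = 6*(40 + 6*(-⅐*(-2))) = 6*(40 + 6*(2/7)) = 6*(40 + 12/7) = 6*(292/7) = 1752/7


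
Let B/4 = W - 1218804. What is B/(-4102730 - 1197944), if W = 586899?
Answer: 1263810/2650337 ≈ 0.47685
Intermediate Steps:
B = -2527620 (B = 4*(586899 - 1218804) = 4*(-631905) = -2527620)
B/(-4102730 - 1197944) = -2527620/(-4102730 - 1197944) = -2527620/(-5300674) = -2527620*(-1/5300674) = 1263810/2650337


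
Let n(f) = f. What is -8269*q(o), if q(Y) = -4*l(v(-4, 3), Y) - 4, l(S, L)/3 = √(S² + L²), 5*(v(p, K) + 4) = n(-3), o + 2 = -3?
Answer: 33076 + 99228*√1154/5 ≈ 7.0724e+5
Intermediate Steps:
o = -5 (o = -2 - 3 = -5)
v(p, K) = -23/5 (v(p, K) = -4 + (⅕)*(-3) = -4 - ⅗ = -23/5)
l(S, L) = 3*√(L² + S²) (l(S, L) = 3*√(S² + L²) = 3*√(L² + S²))
q(Y) = -4 - 12*√(529/25 + Y²) (q(Y) = -12*√(Y² + (-23/5)²) - 4 = -12*√(Y² + 529/25) - 4 = -12*√(529/25 + Y²) - 4 = -4 - 12*√(529/25 + Y²))
-8269*q(o) = -8269*(-4 - 12*√(529 + 25*(-5)²)/5) = -8269*(-4 - 12*√(529 + 25*25)/5) = -8269*(-4 - 12*√(529 + 625)/5) = -8269*(-4 - 12*√1154/5) = 33076 + 99228*√1154/5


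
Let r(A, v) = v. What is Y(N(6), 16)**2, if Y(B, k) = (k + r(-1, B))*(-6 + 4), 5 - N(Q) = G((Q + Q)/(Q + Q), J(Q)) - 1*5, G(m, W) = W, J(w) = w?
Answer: 1600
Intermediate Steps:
N(Q) = 10 - Q (N(Q) = 5 - (Q - 1*5) = 5 - (Q - 5) = 5 - (-5 + Q) = 5 + (5 - Q) = 10 - Q)
Y(B, k) = -2*B - 2*k (Y(B, k) = (k + B)*(-6 + 4) = (B + k)*(-2) = -2*B - 2*k)
Y(N(6), 16)**2 = (-2*(10 - 1*6) - 2*16)**2 = (-2*(10 - 6) - 32)**2 = (-2*4 - 32)**2 = (-8 - 32)**2 = (-40)**2 = 1600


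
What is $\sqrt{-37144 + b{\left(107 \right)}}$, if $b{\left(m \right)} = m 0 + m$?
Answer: $i \sqrt{37037} \approx 192.45 i$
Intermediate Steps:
$b{\left(m \right)} = m$ ($b{\left(m \right)} = 0 + m = m$)
$\sqrt{-37144 + b{\left(107 \right)}} = \sqrt{-37144 + 107} = \sqrt{-37037} = i \sqrt{37037}$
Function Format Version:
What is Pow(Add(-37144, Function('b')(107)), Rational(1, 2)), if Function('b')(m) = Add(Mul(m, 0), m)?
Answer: Mul(I, Pow(37037, Rational(1, 2))) ≈ Mul(192.45, I)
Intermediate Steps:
Function('b')(m) = m (Function('b')(m) = Add(0, m) = m)
Pow(Add(-37144, Function('b')(107)), Rational(1, 2)) = Pow(Add(-37144, 107), Rational(1, 2)) = Pow(-37037, Rational(1, 2)) = Mul(I, Pow(37037, Rational(1, 2)))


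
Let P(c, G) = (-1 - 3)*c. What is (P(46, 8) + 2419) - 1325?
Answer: 910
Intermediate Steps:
P(c, G) = -4*c
(P(46, 8) + 2419) - 1325 = (-4*46 + 2419) - 1325 = (-184 + 2419) - 1325 = 2235 - 1325 = 910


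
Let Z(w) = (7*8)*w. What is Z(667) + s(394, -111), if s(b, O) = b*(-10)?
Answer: 33412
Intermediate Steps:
s(b, O) = -10*b
Z(w) = 56*w
Z(667) + s(394, -111) = 56*667 - 10*394 = 37352 - 3940 = 33412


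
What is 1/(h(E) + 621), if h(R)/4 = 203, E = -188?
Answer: 1/1433 ≈ 0.00069784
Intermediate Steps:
h(R) = 812 (h(R) = 4*203 = 812)
1/(h(E) + 621) = 1/(812 + 621) = 1/1433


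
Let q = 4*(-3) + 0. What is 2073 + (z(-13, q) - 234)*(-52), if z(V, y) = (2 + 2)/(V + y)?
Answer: 356233/25 ≈ 14249.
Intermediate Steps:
q = -12 (q = -12 + 0 = -12)
z(V, y) = 4/(V + y)
2073 + (z(-13, q) - 234)*(-52) = 2073 + (4/(-13 - 12) - 234)*(-52) = 2073 + (4/(-25) - 234)*(-52) = 2073 + (4*(-1/25) - 234)*(-52) = 2073 + (-4/25 - 234)*(-52) = 2073 - 5854/25*(-52) = 2073 + 304408/25 = 356233/25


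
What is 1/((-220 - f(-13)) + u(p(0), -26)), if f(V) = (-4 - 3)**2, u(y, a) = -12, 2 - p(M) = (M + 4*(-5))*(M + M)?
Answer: -1/281 ≈ -0.0035587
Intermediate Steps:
p(M) = 2 - 2*M*(-20 + M) (p(M) = 2 - (M + 4*(-5))*(M + M) = 2 - (M - 20)*2*M = 2 - (-20 + M)*2*M = 2 - 2*M*(-20 + M))
f(V) = 49 (f(V) = (-7)**2 = 49)
1/((-220 - f(-13)) + u(p(0), -26)) = 1/((-220 - 1*49) - 12) = 1/((-220 - 49) - 12) = 1/(-269 - 12) = 1/(-281) = -1/281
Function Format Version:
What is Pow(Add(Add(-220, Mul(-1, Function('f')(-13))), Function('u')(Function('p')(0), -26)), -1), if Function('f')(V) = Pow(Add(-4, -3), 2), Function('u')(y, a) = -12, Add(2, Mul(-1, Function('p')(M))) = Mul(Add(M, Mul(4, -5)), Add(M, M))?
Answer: Rational(-1, 281) ≈ -0.0035587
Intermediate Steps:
Function('p')(M) = Add(2, Mul(-2, M, Add(-20, M))) (Function('p')(M) = Add(2, Mul(-1, Mul(Add(M, Mul(4, -5)), Add(M, M)))) = Add(2, Mul(-1, Mul(Add(M, -20), Mul(2, M)))) = Add(2, Mul(-1, Mul(Add(-20, M), Mul(2, M)))) = Add(2, Mul(-1, Mul(2, M, Add(-20, M)))) = Add(2, Mul(-2, M, Add(-20, M))))
Function('f')(V) = 49 (Function('f')(V) = Pow(-7, 2) = 49)
Pow(Add(Add(-220, Mul(-1, Function('f')(-13))), Function('u')(Function('p')(0), -26)), -1) = Pow(Add(Add(-220, Mul(-1, 49)), -12), -1) = Pow(Add(Add(-220, -49), -12), -1) = Pow(Add(-269, -12), -1) = Pow(-281, -1) = Rational(-1, 281)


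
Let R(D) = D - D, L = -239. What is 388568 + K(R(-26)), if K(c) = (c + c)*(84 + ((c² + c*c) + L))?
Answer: 388568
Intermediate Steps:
R(D) = 0
K(c) = 2*c*(-155 + 2*c²) (K(c) = (c + c)*(84 + ((c² + c*c) - 239)) = (2*c)*(84 + ((c² + c²) - 239)) = (2*c)*(84 + (2*c² - 239)) = (2*c)*(84 + (-239 + 2*c²)) = (2*c)*(-155 + 2*c²) = 2*c*(-155 + 2*c²))
388568 + K(R(-26)) = 388568 + (-310*0 + 4*0³) = 388568 + (0 + 4*0) = 388568 + (0 + 0) = 388568 + 0 = 388568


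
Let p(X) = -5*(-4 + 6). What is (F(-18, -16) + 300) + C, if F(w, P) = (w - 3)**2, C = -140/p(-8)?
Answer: 755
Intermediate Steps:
p(X) = -10 (p(X) = -5*2 = -10)
C = 14 (C = -140/(-10) = -140*(-1/10) = 14)
F(w, P) = (-3 + w)**2
(F(-18, -16) + 300) + C = ((-3 - 18)**2 + 300) + 14 = ((-21)**2 + 300) + 14 = (441 + 300) + 14 = 741 + 14 = 755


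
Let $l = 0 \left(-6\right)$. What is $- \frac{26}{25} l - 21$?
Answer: $-21$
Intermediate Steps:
$l = 0$
$- \frac{26}{25} l - 21 = - \frac{26}{25} \cdot 0 - 21 = \left(-26\right) \frac{1}{25} \cdot 0 - 21 = \left(- \frac{26}{25}\right) 0 - 21 = 0 - 21 = -21$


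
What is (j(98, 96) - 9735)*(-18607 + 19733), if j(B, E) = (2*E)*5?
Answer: -9880650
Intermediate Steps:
j(B, E) = 10*E
(j(98, 96) - 9735)*(-18607 + 19733) = (10*96 - 9735)*(-18607 + 19733) = (960 - 9735)*1126 = -8775*1126 = -9880650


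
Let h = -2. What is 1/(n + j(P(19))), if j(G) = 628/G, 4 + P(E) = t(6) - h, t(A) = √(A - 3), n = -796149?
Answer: -797405/635853550873 + 628*√3/635853550873 ≈ -1.2524e-6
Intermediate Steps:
t(A) = √(-3 + A)
P(E) = -2 + √3 (P(E) = -4 + (√(-3 + 6) - 1*(-2)) = -4 + (√3 + 2) = -4 + (2 + √3) = -2 + √3)
1/(n + j(P(19))) = 1/(-796149 + 628/(-2 + √3))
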